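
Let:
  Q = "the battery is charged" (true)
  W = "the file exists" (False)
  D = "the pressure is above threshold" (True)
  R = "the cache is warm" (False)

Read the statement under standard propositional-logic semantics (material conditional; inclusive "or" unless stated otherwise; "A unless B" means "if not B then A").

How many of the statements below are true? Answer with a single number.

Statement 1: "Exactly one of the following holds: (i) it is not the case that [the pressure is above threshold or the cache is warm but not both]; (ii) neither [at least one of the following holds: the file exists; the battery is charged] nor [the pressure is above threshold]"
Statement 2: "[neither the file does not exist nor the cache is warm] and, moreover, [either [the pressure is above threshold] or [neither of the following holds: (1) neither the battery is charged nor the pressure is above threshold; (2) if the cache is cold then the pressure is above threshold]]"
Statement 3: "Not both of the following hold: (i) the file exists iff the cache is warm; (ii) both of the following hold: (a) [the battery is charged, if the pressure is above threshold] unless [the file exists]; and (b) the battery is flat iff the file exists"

0

Statement 1: In symbols: ~(D xor R) xor ((W | Q) nor D)

D xor R = T xor F = T
~(D xor R) = ~T = F
W | Q = F | T = T
(W | Q) nor D = T nor T = F
~(D xor R) xor ((W | Q) nor D) = F xor F = F
Hence Statement 1 is false.

Statement 2: Parsed as (~W nor R) & (D | ((Q nor D) nor (~R -> D)))

~W = ~F = T
~W nor R = T nor F = F
Q nor D = T nor T = F
~R = ~F = T
~R -> D = T -> T = T
(Q nor D) nor (~R -> D) = F nor T = F
D | ((Q nor D) nor (~R -> D)) = T | F = T
(~W nor R) & (D | ((Q nor D) nor (~R -> D))) = F & T = F
Hence Statement 2 is false.

Statement 3: Parsed as (W <-> R) nand (((D -> Q) | W) & (~Q <-> W))

W <-> R = F <-> F = T
D -> Q = T -> T = T
(D -> Q) | W = T | F = T
~Q = ~T = F
~Q <-> W = F <-> F = T
((D -> Q) | W) & (~Q <-> W) = T & T = T
(W <-> R) nand (((D -> Q) | W) & (~Q <-> W)) = T nand T = F
Hence Statement 3 is false.

0 of the 3 statements are true (none).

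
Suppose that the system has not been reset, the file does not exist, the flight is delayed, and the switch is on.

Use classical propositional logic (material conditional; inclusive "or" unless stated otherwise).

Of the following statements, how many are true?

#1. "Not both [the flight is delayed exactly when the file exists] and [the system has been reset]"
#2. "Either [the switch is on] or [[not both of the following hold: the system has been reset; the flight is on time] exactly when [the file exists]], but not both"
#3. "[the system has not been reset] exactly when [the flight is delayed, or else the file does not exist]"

3

Let R = "the flight is delayed" (T), Q = "the file exists" (F), P = "the system has been reset" (F), S = "the switch is on" (T).

#1: Formalization: (R ↔ Q) ↑ P

R ↔ Q = T ↔ F = F
(R ↔ Q) ↑ P = F ↑ F = T
Hence #1 is true.

#2: Parsed as S ⊕ ((P ↑ ¬R) ↔ Q)

¬R = ¬T = F
P ↑ ¬R = F ↑ F = T
(P ↑ ¬R) ↔ Q = T ↔ F = F
S ⊕ ((P ↑ ¬R) ↔ Q) = T ⊕ F = T
So #2 is true.

#3: In symbols: ¬P ↔ (R ∨ ¬Q)

¬P = ¬F = T
¬Q = ¬F = T
R ∨ ¬Q = T ∨ T = T
¬P ↔ (R ∨ ¬Q) = T ↔ T = T
So #3 is true.

True statements: 3.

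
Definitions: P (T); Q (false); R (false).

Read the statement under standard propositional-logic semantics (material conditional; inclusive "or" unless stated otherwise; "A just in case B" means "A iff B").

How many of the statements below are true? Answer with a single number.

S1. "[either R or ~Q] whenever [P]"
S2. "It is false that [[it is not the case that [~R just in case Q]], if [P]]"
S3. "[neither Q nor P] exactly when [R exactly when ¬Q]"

2

S1: Parsed as P -> (R or not Q)

not Q = not False = True
R or not Q = False or True = True
P -> (R or not Q) = True -> True = True
Hence S1 is true.

S2: In symbols: not (P -> not (not R iff Q))

not R = not False = True
not R iff Q = True iff False = False
not (not R iff Q) = not False = True
P -> not (not R iff Q) = True -> True = True
not (P -> not (not R iff Q)) = not True = False
Thus S2 is false.

S3: Parsed as (Q nor P) iff (R iff not Q)

Q nor P = False nor True = False
not Q = not False = True
R iff not Q = False iff True = False
(Q nor P) iff (R iff not Q) = False iff False = True
Hence S3 is true.

True statements: 2.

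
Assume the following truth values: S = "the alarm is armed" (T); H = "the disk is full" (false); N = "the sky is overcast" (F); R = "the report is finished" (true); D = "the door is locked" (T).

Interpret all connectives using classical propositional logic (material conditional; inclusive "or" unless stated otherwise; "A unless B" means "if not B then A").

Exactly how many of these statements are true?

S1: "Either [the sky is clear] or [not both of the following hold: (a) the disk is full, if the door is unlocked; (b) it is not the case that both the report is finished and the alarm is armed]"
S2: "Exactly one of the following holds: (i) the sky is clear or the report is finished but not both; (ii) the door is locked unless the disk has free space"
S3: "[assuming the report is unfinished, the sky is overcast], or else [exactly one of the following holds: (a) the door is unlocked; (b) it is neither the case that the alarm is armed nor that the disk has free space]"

3

S1: Parsed as ~N | ((~D -> H) nand (R nand S))

~N = ~F = T
~D = ~T = F
~D -> H = F -> F = T
R nand S = T nand T = F
(~D -> H) nand (R nand S) = T nand F = T
~N | ((~D -> H) nand (R nand S)) = T | T = T
So S1 is true.

S2: In symbols: (~N xor R) xor (D | ~H)

~N = ~F = T
~N xor R = T xor T = F
~H = ~F = T
D | ~H = T | T = T
(~N xor R) xor (D | ~H) = F xor T = T
Thus S2 is true.

S3: Formalization: (~R -> N) | (~D xor (S nor ~H))

~R = ~T = F
~R -> N = F -> F = T
~D = ~T = F
~H = ~F = T
S nor ~H = T nor T = F
~D xor (S nor ~H) = F xor F = F
(~R -> N) | (~D xor (S nor ~H)) = T | F = T
Hence S3 is true.

Count: 3.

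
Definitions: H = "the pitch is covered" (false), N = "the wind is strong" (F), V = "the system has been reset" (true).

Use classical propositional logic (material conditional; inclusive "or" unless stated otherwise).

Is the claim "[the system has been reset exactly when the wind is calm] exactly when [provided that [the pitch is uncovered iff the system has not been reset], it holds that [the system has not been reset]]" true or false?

Values: V=T, N=F, H=F.
Formalization: (V <-> ~N) <-> ((~H <-> ~V) -> ~V)

~N = ~F = T
V <-> ~N = T <-> T = T
~H = ~F = T
~V = ~T = F
~H <-> ~V = T <-> F = F
~V = ~T = F
(~H <-> ~V) -> ~V = F -> F = T
(V <-> ~N) <-> ((~H <-> ~V) -> ~V) = T <-> T = T

True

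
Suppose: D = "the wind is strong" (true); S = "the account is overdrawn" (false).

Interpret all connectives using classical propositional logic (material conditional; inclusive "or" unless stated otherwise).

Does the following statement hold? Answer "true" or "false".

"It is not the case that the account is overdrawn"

This is ¬S.

¬S = ¬F = T

true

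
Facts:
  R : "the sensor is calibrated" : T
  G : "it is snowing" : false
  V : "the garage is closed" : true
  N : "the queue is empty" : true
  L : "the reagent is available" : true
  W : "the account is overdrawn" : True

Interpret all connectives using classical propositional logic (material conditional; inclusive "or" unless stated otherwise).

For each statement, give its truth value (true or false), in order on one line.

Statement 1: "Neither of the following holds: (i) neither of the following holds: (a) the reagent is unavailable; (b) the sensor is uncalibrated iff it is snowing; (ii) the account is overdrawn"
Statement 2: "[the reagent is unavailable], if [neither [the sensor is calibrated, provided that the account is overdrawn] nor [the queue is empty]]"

Statement 1: In symbols: (not L nor (not R iff G)) nor W

not L = not True = False
not R = not True = False
not R iff G = False iff False = True
not L nor (not R iff G) = False nor True = False
(not L nor (not R iff G)) nor W = False nor True = False
Hence Statement 1 is false.

Statement 2: This is ((W -> R) nor N) -> not L.

W -> R = True -> True = True
(W -> R) nor N = True nor True = False
not L = not True = False
((W -> R) nor N) -> not L = False -> False = True
Thus Statement 2 is true.

Statement 1 false / Statement 2 true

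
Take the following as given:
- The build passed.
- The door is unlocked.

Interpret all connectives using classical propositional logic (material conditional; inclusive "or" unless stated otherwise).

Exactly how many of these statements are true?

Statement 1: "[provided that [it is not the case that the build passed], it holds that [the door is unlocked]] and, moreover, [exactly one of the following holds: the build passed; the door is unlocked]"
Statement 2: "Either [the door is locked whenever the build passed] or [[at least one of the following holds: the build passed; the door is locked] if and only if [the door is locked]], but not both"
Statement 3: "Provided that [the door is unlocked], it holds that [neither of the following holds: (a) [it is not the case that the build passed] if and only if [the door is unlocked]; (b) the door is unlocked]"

Let P = "the build passed" (T), Q = "the door is locked" (F).

Statement 1: Formalization: (¬P → ¬Q) ∧ (P ⊕ ¬Q)

¬P = ¬T = F
¬Q = ¬F = T
¬P → ¬Q = F → T = T
¬Q = ¬F = T
P ⊕ ¬Q = T ⊕ T = F
(¬P → ¬Q) ∧ (P ⊕ ¬Q) = T ∧ F = F
So Statement 1 is false.

Statement 2: Parsed as (P → Q) ⊕ ((P ∨ Q) ↔ Q)

P → Q = T → F = F
P ∨ Q = T ∨ F = T
(P ∨ Q) ↔ Q = T ↔ F = F
(P → Q) ⊕ ((P ∨ Q) ↔ Q) = F ⊕ F = F
Thus Statement 2 is false.

Statement 3: In symbols: ¬Q → ((¬P ↔ ¬Q) ↓ ¬Q)

¬Q = ¬F = T
¬P = ¬T = F
¬Q = ¬F = T
¬P ↔ ¬Q = F ↔ T = F
¬Q = ¬F = T
(¬P ↔ ¬Q) ↓ ¬Q = F ↓ T = F
¬Q → ((¬P ↔ ¬Q) ↓ ¬Q) = T → F = F
Thus Statement 3 is false.

True statements: 0 (none).

0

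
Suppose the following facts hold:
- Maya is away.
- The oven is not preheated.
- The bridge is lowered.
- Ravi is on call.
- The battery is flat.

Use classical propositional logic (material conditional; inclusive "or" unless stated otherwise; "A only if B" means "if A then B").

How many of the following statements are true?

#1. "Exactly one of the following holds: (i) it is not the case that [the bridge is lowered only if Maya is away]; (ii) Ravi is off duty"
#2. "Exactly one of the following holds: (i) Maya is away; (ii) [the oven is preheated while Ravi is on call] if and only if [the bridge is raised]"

Let R = "the bridge is raised" (F), P = "Maya is at home" (F), S = "Ravi is on call" (T), Q = "the oven is preheated" (F).

#1: Formalization: ~(~R -> ~P) xor ~S

~R = ~F = T
~P = ~F = T
~R -> ~P = T -> T = T
~(~R -> ~P) = ~T = F
~S = ~T = F
~(~R -> ~P) xor ~S = F xor F = F
So #1 is false.

#2: This is ~P xor ((Q & S) <-> R).

~P = ~F = T
Q & S = F & T = F
(Q & S) <-> R = F <-> F = T
~P xor ((Q & S) <-> R) = T xor T = F
So #2 is false.

0 of the 2 statements are true (none).

0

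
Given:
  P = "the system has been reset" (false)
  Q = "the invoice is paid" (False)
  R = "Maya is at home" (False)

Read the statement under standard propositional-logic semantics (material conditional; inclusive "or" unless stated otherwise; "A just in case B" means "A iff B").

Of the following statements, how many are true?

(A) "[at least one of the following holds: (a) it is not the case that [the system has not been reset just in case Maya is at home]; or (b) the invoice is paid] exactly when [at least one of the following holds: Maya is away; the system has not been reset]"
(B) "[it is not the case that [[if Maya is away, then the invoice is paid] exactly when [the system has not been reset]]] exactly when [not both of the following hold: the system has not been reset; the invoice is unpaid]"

1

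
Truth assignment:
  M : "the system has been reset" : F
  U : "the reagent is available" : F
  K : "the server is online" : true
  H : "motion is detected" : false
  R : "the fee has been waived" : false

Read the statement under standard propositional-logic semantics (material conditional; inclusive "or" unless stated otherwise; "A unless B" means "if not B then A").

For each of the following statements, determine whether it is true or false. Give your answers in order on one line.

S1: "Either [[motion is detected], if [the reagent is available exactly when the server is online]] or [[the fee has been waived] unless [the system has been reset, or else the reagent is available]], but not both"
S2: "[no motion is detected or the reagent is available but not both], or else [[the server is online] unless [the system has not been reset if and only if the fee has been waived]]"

S1 true, S2 true

S1: Parsed as ((U iff K) -> H) xor (R or (M or U))

U iff K = False iff True = False
(U iff K) -> H = False -> False = True
M or U = False or False = False
R or (M or U) = False or False = False
((U iff K) -> H) xor (R or (M or U)) = True xor False = True
Hence S1 is true.

S2: This is (not H xor U) or (K or (not M iff R)).

not H = not False = True
not H xor U = True xor False = True
not M = not False = True
not M iff R = True iff False = False
K or (not M iff R) = True or False = True
(not H xor U) or (K or (not M iff R)) = True or True = True
So S2 is true.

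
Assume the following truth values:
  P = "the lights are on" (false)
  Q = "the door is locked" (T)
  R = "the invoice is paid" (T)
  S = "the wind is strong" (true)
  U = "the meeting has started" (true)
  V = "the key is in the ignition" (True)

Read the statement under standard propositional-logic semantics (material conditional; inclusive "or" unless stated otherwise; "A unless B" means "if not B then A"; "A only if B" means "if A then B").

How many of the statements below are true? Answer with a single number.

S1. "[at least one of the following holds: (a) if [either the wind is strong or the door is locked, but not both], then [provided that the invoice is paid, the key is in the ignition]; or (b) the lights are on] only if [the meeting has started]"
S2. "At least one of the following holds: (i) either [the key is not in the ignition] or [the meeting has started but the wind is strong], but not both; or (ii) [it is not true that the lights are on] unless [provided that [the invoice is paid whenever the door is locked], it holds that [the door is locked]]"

2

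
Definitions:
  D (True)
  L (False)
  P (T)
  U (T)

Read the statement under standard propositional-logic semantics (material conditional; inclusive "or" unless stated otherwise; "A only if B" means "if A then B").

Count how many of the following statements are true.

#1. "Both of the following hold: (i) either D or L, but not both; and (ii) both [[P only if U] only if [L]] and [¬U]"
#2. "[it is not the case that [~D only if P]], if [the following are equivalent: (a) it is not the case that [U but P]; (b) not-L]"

#1: In symbols: (D xor L) & (((P -> U) -> L) & ~U)

D xor L = T xor F = T
P -> U = T -> T = T
(P -> U) -> L = T -> F = F
~U = ~T = F
((P -> U) -> L) & ~U = F & F = F
(D xor L) & (((P -> U) -> L) & ~U) = T & F = F
Thus #1 is false.

#2: In symbols: (~(U & P) <-> ~L) -> ~(~D -> P)

U & P = T & T = T
~(U & P) = ~T = F
~L = ~F = T
~(U & P) <-> ~L = F <-> T = F
~D = ~T = F
~D -> P = F -> T = T
~(~D -> P) = ~T = F
(~(U & P) <-> ~L) -> ~(~D -> P) = F -> F = T
So #2 is true.

True statements: 1 (#2).

1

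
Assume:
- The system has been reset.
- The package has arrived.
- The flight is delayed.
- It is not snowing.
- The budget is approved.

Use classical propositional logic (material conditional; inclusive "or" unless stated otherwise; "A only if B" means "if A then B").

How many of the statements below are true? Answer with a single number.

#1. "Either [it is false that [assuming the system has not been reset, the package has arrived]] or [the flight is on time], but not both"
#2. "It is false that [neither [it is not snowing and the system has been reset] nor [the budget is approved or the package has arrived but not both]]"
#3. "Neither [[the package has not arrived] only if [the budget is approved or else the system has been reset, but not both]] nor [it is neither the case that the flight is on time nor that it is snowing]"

1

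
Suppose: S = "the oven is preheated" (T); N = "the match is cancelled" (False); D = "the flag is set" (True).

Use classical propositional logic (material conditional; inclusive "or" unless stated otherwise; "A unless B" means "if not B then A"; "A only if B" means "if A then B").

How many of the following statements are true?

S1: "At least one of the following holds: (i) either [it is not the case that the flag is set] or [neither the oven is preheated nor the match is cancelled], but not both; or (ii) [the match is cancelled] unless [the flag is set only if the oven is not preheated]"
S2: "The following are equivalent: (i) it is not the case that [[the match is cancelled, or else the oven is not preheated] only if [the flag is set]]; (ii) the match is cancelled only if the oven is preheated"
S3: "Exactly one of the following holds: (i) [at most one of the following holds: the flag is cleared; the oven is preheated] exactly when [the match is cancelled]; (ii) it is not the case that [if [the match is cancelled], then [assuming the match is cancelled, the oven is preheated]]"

S1: This is (~D xor (S nor N)) | (N | (D -> ~S)).

~D = ~T = F
S nor N = T nor F = F
~D xor (S nor N) = F xor F = F
~S = ~T = F
D -> ~S = T -> F = F
N | (D -> ~S) = F | F = F
(~D xor (S nor N)) | (N | (D -> ~S)) = F | F = F
Hence S1 is false.

S2: In symbols: ~((N | ~S) -> D) <-> (N -> S)

~S = ~T = F
N | ~S = F | F = F
(N | ~S) -> D = F -> T = T
~((N | ~S) -> D) = ~T = F
N -> S = F -> T = T
~((N | ~S) -> D) <-> (N -> S) = F <-> T = F
So S2 is false.

S3: In symbols: ((~D nand S) <-> N) xor ~(N -> (N -> S))

~D = ~T = F
~D nand S = F nand T = T
(~D nand S) <-> N = T <-> F = F
N -> S = F -> T = T
N -> (N -> S) = F -> T = T
~(N -> (N -> S)) = ~T = F
((~D nand S) <-> N) xor ~(N -> (N -> S)) = F xor F = F
Hence S3 is false.

0 of the 3 statements are true (none).

0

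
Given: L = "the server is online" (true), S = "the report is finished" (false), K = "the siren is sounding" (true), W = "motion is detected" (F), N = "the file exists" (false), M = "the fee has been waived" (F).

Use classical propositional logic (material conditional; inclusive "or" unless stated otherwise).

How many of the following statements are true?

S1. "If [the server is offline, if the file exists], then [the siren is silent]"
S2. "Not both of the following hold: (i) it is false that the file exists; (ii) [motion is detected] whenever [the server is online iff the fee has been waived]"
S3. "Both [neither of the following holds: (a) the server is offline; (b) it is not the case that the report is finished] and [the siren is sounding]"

0

S1: Formalization: (N -> ~L) -> ~K

~L = ~T = F
N -> ~L = F -> F = T
~K = ~T = F
(N -> ~L) -> ~K = T -> F = F
Hence S1 is false.

S2: Parsed as ~N nand ((L <-> M) -> W)

~N = ~F = T
L <-> M = T <-> F = F
(L <-> M) -> W = F -> F = T
~N nand ((L <-> M) -> W) = T nand T = F
Hence S2 is false.

S3: This is (~L nor ~S) & K.

~L = ~T = F
~S = ~F = T
~L nor ~S = F nor T = F
(~L nor ~S) & K = F & T = F
So S3 is false.

Count: 0.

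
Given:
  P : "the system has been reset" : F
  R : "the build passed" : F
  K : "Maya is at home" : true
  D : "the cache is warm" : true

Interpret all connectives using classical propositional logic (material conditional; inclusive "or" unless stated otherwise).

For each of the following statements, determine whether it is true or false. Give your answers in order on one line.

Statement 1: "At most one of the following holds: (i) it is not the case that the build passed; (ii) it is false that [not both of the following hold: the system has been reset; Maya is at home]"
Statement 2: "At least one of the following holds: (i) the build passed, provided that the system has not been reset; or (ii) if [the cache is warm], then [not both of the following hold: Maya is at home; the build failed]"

Statement 1: This is ¬R ↑ ¬(P ↑ K).

¬R = ¬F = T
P ↑ K = F ↑ T = T
¬(P ↑ K) = ¬T = F
¬R ↑ ¬(P ↑ K) = T ↑ F = T
Hence Statement 1 is true.

Statement 2: This is (¬P → R) ∨ (D → (K ↑ ¬R)).

¬P = ¬F = T
¬P → R = T → F = F
¬R = ¬F = T
K ↑ ¬R = T ↑ T = F
D → (K ↑ ¬R) = T → F = F
(¬P → R) ∨ (D → (K ↑ ¬R)) = F ∨ F = F
Thus Statement 2 is false.

Statement 1 true, Statement 2 false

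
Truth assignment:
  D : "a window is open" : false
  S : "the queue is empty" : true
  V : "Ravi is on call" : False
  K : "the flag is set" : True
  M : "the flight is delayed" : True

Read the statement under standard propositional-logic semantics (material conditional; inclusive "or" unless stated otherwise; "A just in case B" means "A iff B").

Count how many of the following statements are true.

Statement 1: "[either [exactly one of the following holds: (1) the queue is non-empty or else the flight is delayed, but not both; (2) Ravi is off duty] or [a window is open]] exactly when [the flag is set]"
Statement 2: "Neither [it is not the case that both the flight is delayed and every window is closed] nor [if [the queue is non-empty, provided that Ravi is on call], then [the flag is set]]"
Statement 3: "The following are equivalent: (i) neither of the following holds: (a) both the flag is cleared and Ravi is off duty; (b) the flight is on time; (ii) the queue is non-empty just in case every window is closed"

Statement 1: In symbols: (((¬S ⊕ M) ⊕ ¬V) ∨ D) ↔ K

¬S = ¬T = F
¬S ⊕ M = F ⊕ T = T
¬V = ¬F = T
(¬S ⊕ M) ⊕ ¬V = T ⊕ T = F
((¬S ⊕ M) ⊕ ¬V) ∨ D = F ∨ F = F
(((¬S ⊕ M) ⊕ ¬V) ∨ D) ↔ K = F ↔ T = F
So Statement 1 is false.

Statement 2: Parsed as (M ↑ ¬D) ↓ ((V → ¬S) → K)

¬D = ¬F = T
M ↑ ¬D = T ↑ T = F
¬S = ¬T = F
V → ¬S = F → F = T
(V → ¬S) → K = T → T = T
(M ↑ ¬D) ↓ ((V → ¬S) → K) = F ↓ T = F
Thus Statement 2 is false.

Statement 3: Formalization: ((¬K ∧ ¬V) ↓ ¬M) ↔ (¬S ↔ ¬D)

¬K = ¬T = F
¬V = ¬F = T
¬K ∧ ¬V = F ∧ T = F
¬M = ¬T = F
(¬K ∧ ¬V) ↓ ¬M = F ↓ F = T
¬S = ¬T = F
¬D = ¬F = T
¬S ↔ ¬D = F ↔ T = F
((¬K ∧ ¬V) ↓ ¬M) ↔ (¬S ↔ ¬D) = T ↔ F = F
Hence Statement 3 is false.

0 of the 3 statements are true (none).

0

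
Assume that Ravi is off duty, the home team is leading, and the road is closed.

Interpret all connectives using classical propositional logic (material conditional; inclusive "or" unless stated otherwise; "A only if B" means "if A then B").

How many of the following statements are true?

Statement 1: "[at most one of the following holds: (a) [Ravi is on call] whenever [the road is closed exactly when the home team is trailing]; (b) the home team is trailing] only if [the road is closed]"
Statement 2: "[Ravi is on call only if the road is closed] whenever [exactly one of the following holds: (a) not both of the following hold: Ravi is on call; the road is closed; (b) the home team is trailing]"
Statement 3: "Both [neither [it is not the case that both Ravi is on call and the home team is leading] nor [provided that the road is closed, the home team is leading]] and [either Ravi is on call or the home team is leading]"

2

Let U = "the road is closed" (T), K = "the home team is leading" (T), P = "Ravi is on call" (F).

Statement 1: In symbols: (((U ↔ ¬K) → P) ↑ ¬K) → U

¬K = ¬T = F
U ↔ ¬K = T ↔ F = F
(U ↔ ¬K) → P = F → F = T
¬K = ¬T = F
((U ↔ ¬K) → P) ↑ ¬K = T ↑ F = T
(((U ↔ ¬K) → P) ↑ ¬K) → U = T → T = T
Hence Statement 1 is true.

Statement 2: This is ((P ↑ U) ⊕ ¬K) → (P → U).

P ↑ U = F ↑ T = T
¬K = ¬T = F
(P ↑ U) ⊕ ¬K = T ⊕ F = T
P → U = F → T = T
((P ↑ U) ⊕ ¬K) → (P → U) = T → T = T
Thus Statement 2 is true.

Statement 3: In symbols: ((P ↑ K) ↓ (U → K)) ∧ (P ∨ K)

P ↑ K = F ↑ T = T
U → K = T → T = T
(P ↑ K) ↓ (U → K) = T ↓ T = F
P ∨ K = F ∨ T = T
((P ↑ K) ↓ (U → K)) ∧ (P ∨ K) = F ∧ T = F
So Statement 3 is false.

Count: 2.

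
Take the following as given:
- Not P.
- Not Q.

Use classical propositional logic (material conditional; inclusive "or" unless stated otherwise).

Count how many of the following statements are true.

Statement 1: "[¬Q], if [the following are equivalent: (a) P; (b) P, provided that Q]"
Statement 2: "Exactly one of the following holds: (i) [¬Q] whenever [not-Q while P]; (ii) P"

2

Statement 1: Parsed as (P ↔ (Q → P)) → ¬Q

Q → P = F → F = T
P ↔ (Q → P) = F ↔ T = F
¬Q = ¬F = T
(P ↔ (Q → P)) → ¬Q = F → T = T
So Statement 1 is true.

Statement 2: This is ((¬Q ∧ P) → ¬Q) ⊕ P.

¬Q = ¬F = T
¬Q ∧ P = T ∧ F = F
¬Q = ¬F = T
(¬Q ∧ P) → ¬Q = F → T = T
((¬Q ∧ P) → ¬Q) ⊕ P = T ⊕ F = T
Hence Statement 2 is true.

2 of the 2 statements are true (Statement 1, Statement 2).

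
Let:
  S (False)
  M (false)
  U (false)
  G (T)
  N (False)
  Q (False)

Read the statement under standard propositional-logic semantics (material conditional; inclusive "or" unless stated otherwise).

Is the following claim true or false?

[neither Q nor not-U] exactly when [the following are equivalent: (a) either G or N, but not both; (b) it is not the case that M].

Values: Q=F, U=F, G=T, N=F, M=F.
In symbols: (Q ↓ ¬U) ↔ ((G ⊕ N) ↔ ¬M)

¬U = ¬F = T
Q ↓ ¬U = F ↓ T = F
G ⊕ N = T ⊕ F = T
¬M = ¬F = T
(G ⊕ N) ↔ ¬M = T ↔ T = T
(Q ↓ ¬U) ↔ ((G ⊕ N) ↔ ¬M) = F ↔ T = F

False.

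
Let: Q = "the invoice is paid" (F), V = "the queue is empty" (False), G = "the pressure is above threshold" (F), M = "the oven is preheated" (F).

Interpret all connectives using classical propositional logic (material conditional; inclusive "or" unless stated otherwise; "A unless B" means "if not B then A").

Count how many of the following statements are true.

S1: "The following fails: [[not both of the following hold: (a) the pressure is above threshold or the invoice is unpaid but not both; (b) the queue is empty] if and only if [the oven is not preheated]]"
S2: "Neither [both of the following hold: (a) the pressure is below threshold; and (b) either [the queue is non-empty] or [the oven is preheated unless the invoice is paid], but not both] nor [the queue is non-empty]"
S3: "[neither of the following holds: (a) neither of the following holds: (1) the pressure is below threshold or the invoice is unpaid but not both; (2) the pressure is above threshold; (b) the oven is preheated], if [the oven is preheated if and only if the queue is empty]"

0

S1: Formalization: ~(((G xor ~Q) nand V) <-> ~M)

~Q = ~F = T
G xor ~Q = F xor T = T
(G xor ~Q) nand V = T nand F = T
~M = ~F = T
((G xor ~Q) nand V) <-> ~M = T <-> T = T
~(((G xor ~Q) nand V) <-> ~M) = ~T = F
Thus S1 is false.

S2: In symbols: (~G & (~V xor (M | Q))) nor ~V

~G = ~F = T
~V = ~F = T
M | Q = F | F = F
~V xor (M | Q) = T xor F = T
~G & (~V xor (M | Q)) = T & T = T
~V = ~F = T
(~G & (~V xor (M | Q))) nor ~V = T nor T = F
Thus S2 is false.

S3: In symbols: (M <-> V) -> (((~G xor ~Q) nor G) nor M)

M <-> V = F <-> F = T
~G = ~F = T
~Q = ~F = T
~G xor ~Q = T xor T = F
(~G xor ~Q) nor G = F nor F = T
((~G xor ~Q) nor G) nor M = T nor F = F
(M <-> V) -> (((~G xor ~Q) nor G) nor M) = T -> F = F
Thus S3 is false.

True statements: 0 (none).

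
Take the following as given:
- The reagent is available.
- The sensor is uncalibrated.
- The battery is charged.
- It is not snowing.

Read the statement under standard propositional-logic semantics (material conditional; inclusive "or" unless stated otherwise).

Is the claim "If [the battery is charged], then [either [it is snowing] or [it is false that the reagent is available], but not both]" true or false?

false

Let R = "the battery is charged" (True), S = "it is snowing" (False), P = "the reagent is available" (True).
Parsed as R -> (S xor not P)

not P = not True = False
S xor not P = False xor False = False
R -> (S xor not P) = True -> False = False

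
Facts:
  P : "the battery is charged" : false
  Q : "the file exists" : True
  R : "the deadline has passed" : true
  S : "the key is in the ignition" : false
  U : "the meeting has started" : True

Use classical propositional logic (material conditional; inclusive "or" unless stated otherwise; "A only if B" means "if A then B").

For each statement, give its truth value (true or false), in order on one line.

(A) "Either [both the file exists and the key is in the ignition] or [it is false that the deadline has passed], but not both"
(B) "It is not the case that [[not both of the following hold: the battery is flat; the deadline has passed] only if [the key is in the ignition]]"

(A): This is (Q and S) xor not R.

Q and S = True and False = False
not R = not True = False
(Q and S) xor not R = False xor False = False
So (A) is false.

(B): In symbols: not ((not P nand R) -> S)

not P = not False = True
not P nand R = True nand True = False
(not P nand R) -> S = False -> False = True
not ((not P nand R) -> S) = not True = False
So (B) is false.

(A) F / (B) F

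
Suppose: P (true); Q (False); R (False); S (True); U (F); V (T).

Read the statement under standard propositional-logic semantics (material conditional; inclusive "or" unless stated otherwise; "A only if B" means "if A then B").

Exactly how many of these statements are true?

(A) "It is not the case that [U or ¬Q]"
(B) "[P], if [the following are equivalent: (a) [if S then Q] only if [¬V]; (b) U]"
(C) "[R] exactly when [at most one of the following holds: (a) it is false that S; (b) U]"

1

(A): In symbols: not (U or not Q)

not Q = not False = True
U or not Q = False or True = True
not (U or not Q) = not True = False
Hence (A) is false.

(B): In symbols: (((S -> Q) -> not V) iff U) -> P

S -> Q = True -> False = False
not V = not True = False
(S -> Q) -> not V = False -> False = True
((S -> Q) -> not V) iff U = True iff False = False
(((S -> Q) -> not V) iff U) -> P = False -> True = True
So (B) is true.

(C): This is R iff (not S nand U).

not S = not True = False
not S nand U = False nand False = True
R iff (not S nand U) = False iff True = False
Hence (C) is false.

1 of the 3 statements is true.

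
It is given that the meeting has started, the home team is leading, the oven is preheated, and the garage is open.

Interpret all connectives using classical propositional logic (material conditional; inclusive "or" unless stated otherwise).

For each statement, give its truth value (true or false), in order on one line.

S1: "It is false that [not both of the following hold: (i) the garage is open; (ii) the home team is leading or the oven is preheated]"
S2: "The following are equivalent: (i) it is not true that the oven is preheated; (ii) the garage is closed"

S1 True, S2 True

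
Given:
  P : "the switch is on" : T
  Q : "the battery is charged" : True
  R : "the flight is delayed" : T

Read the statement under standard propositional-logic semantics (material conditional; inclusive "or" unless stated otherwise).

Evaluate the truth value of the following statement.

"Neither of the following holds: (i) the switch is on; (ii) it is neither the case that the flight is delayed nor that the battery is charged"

The statement is false.

Values: P=T, R=T, Q=T.
In symbols: P nor (R nor Q)

R nor Q = T nor T = F
P nor (R nor Q) = T nor F = F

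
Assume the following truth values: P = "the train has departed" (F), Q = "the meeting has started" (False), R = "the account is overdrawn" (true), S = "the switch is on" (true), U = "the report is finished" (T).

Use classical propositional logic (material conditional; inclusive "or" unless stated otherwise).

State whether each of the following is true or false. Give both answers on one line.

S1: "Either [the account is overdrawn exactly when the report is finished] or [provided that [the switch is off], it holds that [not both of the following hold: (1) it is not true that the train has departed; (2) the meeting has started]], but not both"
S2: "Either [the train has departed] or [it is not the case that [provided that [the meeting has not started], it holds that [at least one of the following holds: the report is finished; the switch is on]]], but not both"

S1 F; S2 F

S1: Parsed as (R iff U) xor (not S -> (not P nand Q))

R iff U = True iff True = True
not S = not True = False
not P = not False = True
not P nand Q = True nand False = True
not S -> (not P nand Q) = False -> True = True
(R iff U) xor (not S -> (not P nand Q)) = True xor True = False
Thus S1 is false.

S2: In symbols: P xor not (not Q -> (U or S))

not Q = not False = True
U or S = True or True = True
not Q -> (U or S) = True -> True = True
not (not Q -> (U or S)) = not True = False
P xor not (not Q -> (U or S)) = False xor False = False
Hence S2 is false.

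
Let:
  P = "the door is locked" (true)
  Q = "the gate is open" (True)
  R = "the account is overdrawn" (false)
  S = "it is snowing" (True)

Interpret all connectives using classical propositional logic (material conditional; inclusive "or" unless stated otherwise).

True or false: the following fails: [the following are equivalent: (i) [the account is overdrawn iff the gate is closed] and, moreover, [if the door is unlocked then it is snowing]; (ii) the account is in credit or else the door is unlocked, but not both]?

False.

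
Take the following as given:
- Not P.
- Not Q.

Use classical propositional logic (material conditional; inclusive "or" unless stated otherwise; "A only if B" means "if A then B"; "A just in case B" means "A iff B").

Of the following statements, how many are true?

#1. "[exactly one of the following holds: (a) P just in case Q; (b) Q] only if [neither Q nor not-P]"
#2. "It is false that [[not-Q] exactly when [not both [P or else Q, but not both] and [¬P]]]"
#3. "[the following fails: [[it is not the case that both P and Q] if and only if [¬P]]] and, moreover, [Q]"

#1: Parsed as ((P iff Q) xor Q) -> (Q nor not P)

P iff Q = False iff False = True
(P iff Q) xor Q = True xor False = True
not P = not False = True
Q nor not P = False nor True = False
((P iff Q) xor Q) -> (Q nor not P) = True -> False = False
So #1 is false.

#2: Formalization: not (not Q iff ((P xor Q) nand not P))

not Q = not False = True
P xor Q = False xor False = False
not P = not False = True
(P xor Q) nand not P = False nand True = True
not Q iff ((P xor Q) nand not P) = True iff True = True
not (not Q iff ((P xor Q) nand not P)) = not True = False
Thus #2 is false.

#3: Formalization: not ((P nand Q) iff not P) and Q

P nand Q = False nand False = True
not P = not False = True
(P nand Q) iff not P = True iff True = True
not ((P nand Q) iff not P) = not True = False
not ((P nand Q) iff not P) and Q = False and False = False
Hence #3 is false.

0 of the 3 statements are true (none).

0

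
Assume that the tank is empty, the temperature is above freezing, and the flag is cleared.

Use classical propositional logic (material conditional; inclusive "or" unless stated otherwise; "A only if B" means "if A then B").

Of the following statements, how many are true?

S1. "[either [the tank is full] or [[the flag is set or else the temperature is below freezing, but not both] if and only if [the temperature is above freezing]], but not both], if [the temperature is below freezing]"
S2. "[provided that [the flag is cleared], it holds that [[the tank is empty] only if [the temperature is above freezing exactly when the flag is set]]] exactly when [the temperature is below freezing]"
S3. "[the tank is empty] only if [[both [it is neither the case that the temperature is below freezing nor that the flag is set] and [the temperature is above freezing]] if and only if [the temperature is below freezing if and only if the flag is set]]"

3

Let Q = "the temperature is below freezing" (False), P = "the tank is full" (False), R = "the flag is set" (False).

S1: This is Q -> (P xor ((R xor Q) iff not Q)).

R xor Q = False xor False = False
not Q = not False = True
(R xor Q) iff not Q = False iff True = False
P xor ((R xor Q) iff not Q) = False xor False = False
Q -> (P xor ((R xor Q) iff not Q)) = False -> False = True
Hence S1 is true.

S2: This is (not R -> (not P -> (not Q iff R))) iff Q.

not R = not False = True
not P = not False = True
not Q = not False = True
not Q iff R = True iff False = False
not P -> (not Q iff R) = True -> False = False
not R -> (not P -> (not Q iff R)) = True -> False = False
(not R -> (not P -> (not Q iff R))) iff Q = False iff False = True
Hence S2 is true.

S3: In symbols: not P -> (((Q nor R) and not Q) iff (Q iff R))

not P = not False = True
Q nor R = False nor False = True
not Q = not False = True
(Q nor R) and not Q = True and True = True
Q iff R = False iff False = True
((Q nor R) and not Q) iff (Q iff R) = True iff True = True
not P -> (((Q nor R) and not Q) iff (Q iff R)) = True -> True = True
So S3 is true.

Count: 3.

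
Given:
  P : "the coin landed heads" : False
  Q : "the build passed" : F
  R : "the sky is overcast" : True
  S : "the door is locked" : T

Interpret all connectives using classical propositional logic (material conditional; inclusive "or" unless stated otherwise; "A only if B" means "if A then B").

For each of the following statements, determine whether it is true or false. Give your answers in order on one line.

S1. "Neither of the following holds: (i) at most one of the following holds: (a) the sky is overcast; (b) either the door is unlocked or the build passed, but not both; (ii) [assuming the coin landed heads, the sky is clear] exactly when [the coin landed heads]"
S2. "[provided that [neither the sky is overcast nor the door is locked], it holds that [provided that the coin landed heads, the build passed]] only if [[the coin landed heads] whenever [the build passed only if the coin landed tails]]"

S1 F; S2 F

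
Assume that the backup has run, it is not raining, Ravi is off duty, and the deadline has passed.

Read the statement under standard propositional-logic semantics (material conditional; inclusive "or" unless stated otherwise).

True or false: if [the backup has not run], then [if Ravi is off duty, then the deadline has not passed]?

True.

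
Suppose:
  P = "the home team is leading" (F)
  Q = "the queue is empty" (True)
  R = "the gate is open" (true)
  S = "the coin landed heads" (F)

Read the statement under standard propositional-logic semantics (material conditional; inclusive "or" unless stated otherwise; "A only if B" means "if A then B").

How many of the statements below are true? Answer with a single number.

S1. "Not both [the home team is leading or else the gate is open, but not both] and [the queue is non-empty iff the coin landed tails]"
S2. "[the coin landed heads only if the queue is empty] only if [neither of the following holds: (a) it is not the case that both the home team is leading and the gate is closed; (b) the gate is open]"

1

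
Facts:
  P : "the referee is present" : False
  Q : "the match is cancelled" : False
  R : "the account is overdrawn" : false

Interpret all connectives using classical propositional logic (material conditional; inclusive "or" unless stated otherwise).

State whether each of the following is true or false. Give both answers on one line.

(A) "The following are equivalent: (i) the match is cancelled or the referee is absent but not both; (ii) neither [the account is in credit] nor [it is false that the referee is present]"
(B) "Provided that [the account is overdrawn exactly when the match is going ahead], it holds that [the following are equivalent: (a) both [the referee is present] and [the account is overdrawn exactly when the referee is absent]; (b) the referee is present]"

(A): In symbols: (Q xor ~P) <-> (~R nor ~P)

~P = ~F = T
Q xor ~P = F xor T = T
~R = ~F = T
~P = ~F = T
~R nor ~P = T nor T = F
(Q xor ~P) <-> (~R nor ~P) = T <-> F = F
Hence (A) is false.

(B): In symbols: (R <-> ~Q) -> ((P & (R <-> ~P)) <-> P)

~Q = ~F = T
R <-> ~Q = F <-> T = F
~P = ~F = T
R <-> ~P = F <-> T = F
P & (R <-> ~P) = F & F = F
(P & (R <-> ~P)) <-> P = F <-> F = T
(R <-> ~Q) -> ((P & (R <-> ~P)) <-> P) = F -> T = T
So (B) is true.

(A) F; (B) T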